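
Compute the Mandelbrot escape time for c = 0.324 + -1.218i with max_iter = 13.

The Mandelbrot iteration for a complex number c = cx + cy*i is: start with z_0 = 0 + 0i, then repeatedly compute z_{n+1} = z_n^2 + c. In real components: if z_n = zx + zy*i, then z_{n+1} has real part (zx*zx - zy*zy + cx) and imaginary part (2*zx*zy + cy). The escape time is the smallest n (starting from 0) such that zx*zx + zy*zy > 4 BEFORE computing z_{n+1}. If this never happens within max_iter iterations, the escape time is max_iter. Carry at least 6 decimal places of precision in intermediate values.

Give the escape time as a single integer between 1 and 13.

Answer: 2

Derivation:
z_0 = 0 + 0i, c = 0.3240 + -1.2180i
Iter 1: z = 0.3240 + -1.2180i, |z|^2 = 1.5885
Iter 2: z = -1.0545 + -2.0073i, |z|^2 = 5.1412
Escaped at iteration 2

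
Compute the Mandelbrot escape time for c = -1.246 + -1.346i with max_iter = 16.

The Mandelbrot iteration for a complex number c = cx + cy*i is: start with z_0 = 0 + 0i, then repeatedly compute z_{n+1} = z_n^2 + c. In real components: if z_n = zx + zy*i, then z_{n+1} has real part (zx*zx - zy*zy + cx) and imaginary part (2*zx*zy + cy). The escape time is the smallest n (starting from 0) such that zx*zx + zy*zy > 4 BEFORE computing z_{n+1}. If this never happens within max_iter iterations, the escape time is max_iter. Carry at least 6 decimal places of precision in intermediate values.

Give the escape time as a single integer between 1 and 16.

z_0 = 0 + 0i, c = -1.2460 + -1.3460i
Iter 1: z = -1.2460 + -1.3460i, |z|^2 = 3.3642
Iter 2: z = -1.5052 + 2.0082i, |z|^2 = 6.2986
Escaped at iteration 2

Answer: 2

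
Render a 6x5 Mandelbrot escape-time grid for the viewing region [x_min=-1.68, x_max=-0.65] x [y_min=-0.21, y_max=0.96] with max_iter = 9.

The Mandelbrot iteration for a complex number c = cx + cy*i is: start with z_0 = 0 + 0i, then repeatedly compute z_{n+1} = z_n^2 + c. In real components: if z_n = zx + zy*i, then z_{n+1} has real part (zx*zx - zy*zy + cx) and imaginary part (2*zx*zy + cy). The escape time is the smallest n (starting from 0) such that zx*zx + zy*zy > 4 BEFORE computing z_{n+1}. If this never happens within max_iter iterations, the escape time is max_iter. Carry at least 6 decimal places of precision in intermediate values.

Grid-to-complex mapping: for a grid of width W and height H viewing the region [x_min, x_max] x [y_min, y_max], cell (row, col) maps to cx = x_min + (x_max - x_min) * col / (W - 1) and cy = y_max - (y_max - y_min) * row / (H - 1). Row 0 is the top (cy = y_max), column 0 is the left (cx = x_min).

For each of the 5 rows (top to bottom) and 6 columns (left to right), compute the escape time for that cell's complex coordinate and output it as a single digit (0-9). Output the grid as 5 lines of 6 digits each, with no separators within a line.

Answer: 233334
333447
349879
679999
459999

Derivation:
(row=0, col=0): c = -1.6800 + 0.9600i → escape time 2
(row=0, col=1): c = -1.4740 + 0.9600i → escape time 3
(row=0, col=2): c = -1.2680 + 0.9600i → escape time 3
(row=0, col=3): c = -1.0620 + 0.9600i → escape time 3
(row=0, col=4): c = -0.8560 + 0.9600i → escape time 3
(row=0, col=5): c = -0.6500 + 0.9600i → escape time 4
(row=1, col=0): c = -1.6800 + 0.6675i → escape time 3
(row=1, col=1): c = -1.4740 + 0.6675i → escape time 3
(row=1, col=2): c = -1.2680 + 0.6675i → escape time 3
(row=1, col=3): c = -1.0620 + 0.6675i → escape time 4
(row=1, col=4): c = -0.8560 + 0.6675i → escape time 4
(row=1, col=5): c = -0.6500 + 0.6675i → escape time 7
(row=2, col=0): c = -1.6800 + 0.3750i → escape time 3
(row=2, col=1): c = -1.4740 + 0.3750i → escape time 4
(row=2, col=2): c = -1.2680 + 0.3750i → escape time 9
(row=2, col=3): c = -1.0620 + 0.3750i → escape time 8
(row=2, col=4): c = -0.8560 + 0.3750i → escape time 7
(row=2, col=5): c = -0.6500 + 0.3750i → escape time 9
(row=3, col=0): c = -1.6800 + 0.0825i → escape time 6
(row=3, col=1): c = -1.4740 + 0.0825i → escape time 7
(row=3, col=2): c = -1.2680 + 0.0825i → escape time 9
(row=3, col=3): c = -1.0620 + 0.0825i → escape time 9
(row=3, col=4): c = -0.8560 + 0.0825i → escape time 9
(row=3, col=5): c = -0.6500 + 0.0825i → escape time 9
(row=4, col=0): c = -1.6800 + -0.2100i → escape time 4
(row=4, col=1): c = -1.4740 + -0.2100i → escape time 5
(row=4, col=2): c = -1.2680 + -0.2100i → escape time 9
(row=4, col=3): c = -1.0620 + -0.2100i → escape time 9
(row=4, col=4): c = -0.8560 + -0.2100i → escape time 9
(row=4, col=5): c = -0.6500 + -0.2100i → escape time 9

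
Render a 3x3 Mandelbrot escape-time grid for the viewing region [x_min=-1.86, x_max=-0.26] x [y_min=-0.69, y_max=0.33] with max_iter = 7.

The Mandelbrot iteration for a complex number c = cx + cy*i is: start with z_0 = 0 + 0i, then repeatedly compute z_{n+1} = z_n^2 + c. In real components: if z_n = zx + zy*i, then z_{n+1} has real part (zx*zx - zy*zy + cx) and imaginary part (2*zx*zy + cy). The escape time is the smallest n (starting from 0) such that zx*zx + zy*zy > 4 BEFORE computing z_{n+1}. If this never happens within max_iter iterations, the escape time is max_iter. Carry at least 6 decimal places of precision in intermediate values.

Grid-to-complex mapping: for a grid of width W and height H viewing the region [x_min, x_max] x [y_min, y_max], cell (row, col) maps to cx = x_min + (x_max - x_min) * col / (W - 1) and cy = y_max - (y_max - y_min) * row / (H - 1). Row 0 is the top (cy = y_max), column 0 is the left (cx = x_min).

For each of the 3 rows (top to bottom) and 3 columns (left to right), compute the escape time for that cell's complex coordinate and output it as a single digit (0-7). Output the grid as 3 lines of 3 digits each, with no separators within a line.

(row=0, col=0): c = -1.8600 + 0.3300i → escape time 3
(row=0, col=1): c = -1.0600 + 0.3300i → escape time 7
(row=0, col=2): c = -0.2600 + 0.3300i → escape time 7
(row=1, col=0): c = -1.8600 + -0.1800i → escape time 4
(row=1, col=1): c = -1.0600 + -0.1800i → escape time 7
(row=1, col=2): c = -0.2600 + -0.1800i → escape time 7
(row=2, col=0): c = -1.8600 + -0.6900i → escape time 2
(row=2, col=1): c = -1.0600 + -0.6900i → escape time 4
(row=2, col=2): c = -0.2600 + -0.6900i → escape time 7

Answer: 377
477
247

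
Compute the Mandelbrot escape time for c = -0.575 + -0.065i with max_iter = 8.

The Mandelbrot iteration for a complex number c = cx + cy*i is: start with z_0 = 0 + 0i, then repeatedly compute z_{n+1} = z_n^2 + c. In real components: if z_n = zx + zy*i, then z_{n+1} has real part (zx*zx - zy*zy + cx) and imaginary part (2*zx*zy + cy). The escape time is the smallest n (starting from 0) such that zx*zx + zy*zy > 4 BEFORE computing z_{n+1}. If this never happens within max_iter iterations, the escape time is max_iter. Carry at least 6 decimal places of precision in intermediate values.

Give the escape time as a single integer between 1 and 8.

Answer: 8

Derivation:
z_0 = 0 + 0i, c = -0.5750 + -0.0650i
Iter 1: z = -0.5750 + -0.0650i, |z|^2 = 0.3348
Iter 2: z = -0.2486 + 0.0097i, |z|^2 = 0.0619
Iter 3: z = -0.5133 + -0.0698i, |z|^2 = 0.2683
Iter 4: z = -0.3164 + 0.0067i, |z|^2 = 0.1002
Iter 5: z = -0.4749 + -0.0692i, |z|^2 = 0.2304
Iter 6: z = -0.3542 + 0.0008i, |z|^2 = 0.1255
Iter 7: z = -0.4495 + -0.0655i, |z|^2 = 0.2064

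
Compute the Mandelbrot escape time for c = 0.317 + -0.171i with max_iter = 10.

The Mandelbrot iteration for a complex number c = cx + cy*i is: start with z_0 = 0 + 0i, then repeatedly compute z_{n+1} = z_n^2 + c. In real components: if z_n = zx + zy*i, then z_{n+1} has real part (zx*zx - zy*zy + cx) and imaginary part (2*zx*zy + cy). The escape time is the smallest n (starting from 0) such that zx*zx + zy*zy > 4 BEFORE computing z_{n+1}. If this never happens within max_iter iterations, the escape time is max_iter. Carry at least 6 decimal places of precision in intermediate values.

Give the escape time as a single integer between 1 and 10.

Answer: 10

Derivation:
z_0 = 0 + 0i, c = 0.3170 + -0.1710i
Iter 1: z = 0.3170 + -0.1710i, |z|^2 = 0.1297
Iter 2: z = 0.3882 + -0.2794i, |z|^2 = 0.2288
Iter 3: z = 0.3897 + -0.3880i, |z|^2 = 0.3024
Iter 4: z = 0.3183 + -0.4734i, |z|^2 = 0.3254
Iter 5: z = 0.1943 + -0.4724i, |z|^2 = 0.2609
Iter 6: z = 0.1316 + -0.3545i, |z|^2 = 0.1430
Iter 7: z = 0.2086 + -0.2643i, |z|^2 = 0.1134
Iter 8: z = 0.2907 + -0.2813i, |z|^2 = 0.1636
Iter 9: z = 0.3224 + -0.3345i, |z|^2 = 0.2158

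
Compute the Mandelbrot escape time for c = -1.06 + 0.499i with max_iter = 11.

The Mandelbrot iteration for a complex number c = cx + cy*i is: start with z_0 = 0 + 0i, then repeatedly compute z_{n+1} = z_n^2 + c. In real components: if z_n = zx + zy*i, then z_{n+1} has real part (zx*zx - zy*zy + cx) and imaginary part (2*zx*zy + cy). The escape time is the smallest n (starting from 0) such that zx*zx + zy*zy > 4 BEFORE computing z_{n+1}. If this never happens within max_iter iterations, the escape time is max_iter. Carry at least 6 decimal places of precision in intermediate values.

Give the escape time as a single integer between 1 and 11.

z_0 = 0 + 0i, c = -1.0600 + 0.4990i
Iter 1: z = -1.0600 + 0.4990i, |z|^2 = 1.3726
Iter 2: z = -0.1854 + -0.5589i, |z|^2 = 0.3467
Iter 3: z = -1.3380 + 0.7062i, |z|^2 = 2.2889
Iter 4: z = 0.2314 + -1.3908i, |z|^2 = 1.9880
Iter 5: z = -2.9409 + -0.1447i, |z|^2 = 8.6698
Escaped at iteration 5

Answer: 5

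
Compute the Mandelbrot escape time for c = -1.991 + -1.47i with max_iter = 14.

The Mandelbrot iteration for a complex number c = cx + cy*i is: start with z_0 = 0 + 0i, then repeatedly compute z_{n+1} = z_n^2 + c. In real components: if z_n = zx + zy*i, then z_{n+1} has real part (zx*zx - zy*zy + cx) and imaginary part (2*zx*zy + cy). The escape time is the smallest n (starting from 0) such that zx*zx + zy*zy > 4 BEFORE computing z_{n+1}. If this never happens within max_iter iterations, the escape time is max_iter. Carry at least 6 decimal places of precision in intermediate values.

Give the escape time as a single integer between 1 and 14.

z_0 = 0 + 0i, c = -1.9910 + -1.4700i
Iter 1: z = -1.9910 + -1.4700i, |z|^2 = 6.1250
Escaped at iteration 1

Answer: 1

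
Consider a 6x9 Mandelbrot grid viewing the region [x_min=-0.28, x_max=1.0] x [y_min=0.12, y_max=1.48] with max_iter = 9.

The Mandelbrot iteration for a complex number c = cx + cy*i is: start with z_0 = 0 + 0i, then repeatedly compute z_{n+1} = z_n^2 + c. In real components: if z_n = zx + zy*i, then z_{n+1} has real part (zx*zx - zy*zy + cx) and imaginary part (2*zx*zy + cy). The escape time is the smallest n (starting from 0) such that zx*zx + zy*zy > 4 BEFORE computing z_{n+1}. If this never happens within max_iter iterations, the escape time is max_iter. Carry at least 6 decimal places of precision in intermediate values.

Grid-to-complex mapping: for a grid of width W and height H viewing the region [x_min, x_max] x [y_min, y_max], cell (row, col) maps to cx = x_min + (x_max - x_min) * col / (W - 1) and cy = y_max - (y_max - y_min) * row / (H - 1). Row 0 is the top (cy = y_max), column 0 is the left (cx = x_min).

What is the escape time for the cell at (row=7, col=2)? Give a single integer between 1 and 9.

z_0 = 0 + 0i, c = 0.2320 + 0.2900i
Iter 1: z = 0.2320 + 0.2900i, |z|^2 = 0.1379
Iter 2: z = 0.2017 + 0.4246i, |z|^2 = 0.2209
Iter 3: z = 0.0924 + 0.4613i, |z|^2 = 0.2213
Iter 4: z = 0.0278 + 0.3753i, |z|^2 = 0.1416
Iter 5: z = 0.0919 + 0.3108i, |z|^2 = 0.1051
Iter 6: z = 0.1438 + 0.3472i, |z|^2 = 0.1412
Iter 7: z = 0.1322 + 0.3899i, |z|^2 = 0.1695
Iter 8: z = 0.0975 + 0.3931i, |z|^2 = 0.1640

Answer: 9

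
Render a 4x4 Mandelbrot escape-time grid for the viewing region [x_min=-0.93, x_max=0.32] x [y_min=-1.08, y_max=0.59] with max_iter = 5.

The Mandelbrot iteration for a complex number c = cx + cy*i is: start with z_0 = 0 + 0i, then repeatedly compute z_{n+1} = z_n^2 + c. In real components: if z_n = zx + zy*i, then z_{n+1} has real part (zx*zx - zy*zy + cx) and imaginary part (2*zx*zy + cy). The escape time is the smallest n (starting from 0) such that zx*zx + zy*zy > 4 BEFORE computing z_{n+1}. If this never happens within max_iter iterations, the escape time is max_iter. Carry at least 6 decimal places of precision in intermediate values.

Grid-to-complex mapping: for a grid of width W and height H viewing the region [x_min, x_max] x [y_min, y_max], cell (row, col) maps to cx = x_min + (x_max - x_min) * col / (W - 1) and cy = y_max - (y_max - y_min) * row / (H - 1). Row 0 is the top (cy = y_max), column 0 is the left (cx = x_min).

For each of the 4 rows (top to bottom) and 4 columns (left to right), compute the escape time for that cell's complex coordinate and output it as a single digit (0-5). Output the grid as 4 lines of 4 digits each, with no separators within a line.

(row=0, col=0): c = -0.9300 + 0.5900i → escape time 5
(row=0, col=1): c = -0.5133 + 0.5900i → escape time 5
(row=0, col=2): c = -0.0967 + 0.5900i → escape time 5
(row=0, col=3): c = 0.3200 + 0.5900i → escape time 5
(row=1, col=0): c = -0.9300 + 0.0333i → escape time 5
(row=1, col=1): c = -0.5133 + 0.0333i → escape time 5
(row=1, col=2): c = -0.0967 + 0.0333i → escape time 5
(row=1, col=3): c = 0.3200 + 0.0333i → escape time 5
(row=2, col=0): c = -0.9300 + -0.5233i → escape time 5
(row=2, col=1): c = -0.5133 + -0.5233i → escape time 5
(row=2, col=2): c = -0.0967 + -0.5233i → escape time 5
(row=2, col=3): c = 0.3200 + -0.5233i → escape time 5
(row=3, col=0): c = -0.9300 + -1.0800i → escape time 3
(row=3, col=1): c = -0.5133 + -1.0800i → escape time 4
(row=3, col=2): c = -0.0967 + -1.0800i → escape time 5
(row=3, col=3): c = 0.3200 + -1.0800i → escape time 3

Answer: 5555
5555
5555
3453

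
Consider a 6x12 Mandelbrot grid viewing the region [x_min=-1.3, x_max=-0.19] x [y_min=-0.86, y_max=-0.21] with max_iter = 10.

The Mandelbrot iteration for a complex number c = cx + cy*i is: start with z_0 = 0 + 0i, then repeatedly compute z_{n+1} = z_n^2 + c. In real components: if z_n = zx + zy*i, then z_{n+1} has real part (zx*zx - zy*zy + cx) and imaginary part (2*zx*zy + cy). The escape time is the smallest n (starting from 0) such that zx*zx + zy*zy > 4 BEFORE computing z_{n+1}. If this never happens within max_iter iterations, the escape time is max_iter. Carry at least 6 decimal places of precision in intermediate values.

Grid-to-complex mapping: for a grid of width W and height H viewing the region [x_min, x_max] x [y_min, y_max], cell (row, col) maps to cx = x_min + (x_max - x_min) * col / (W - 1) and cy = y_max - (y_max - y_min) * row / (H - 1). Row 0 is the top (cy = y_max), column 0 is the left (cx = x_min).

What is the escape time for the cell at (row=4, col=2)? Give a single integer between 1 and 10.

z_0 = 0 + 0i, c = -0.8560 + -0.4464i
Iter 1: z = -0.8560 + -0.4464i, |z|^2 = 0.9320
Iter 2: z = -0.3225 + 0.3178i, |z|^2 = 0.2050
Iter 3: z = -0.8530 + -0.6514i, |z|^2 = 1.1519
Iter 4: z = -0.5527 + 0.6648i, |z|^2 = 0.7474
Iter 5: z = -0.9926 + -1.1812i, |z|^2 = 2.3805
Iter 6: z = -1.2661 + 1.8986i, |z|^2 = 5.2075
Escaped at iteration 6

Answer: 6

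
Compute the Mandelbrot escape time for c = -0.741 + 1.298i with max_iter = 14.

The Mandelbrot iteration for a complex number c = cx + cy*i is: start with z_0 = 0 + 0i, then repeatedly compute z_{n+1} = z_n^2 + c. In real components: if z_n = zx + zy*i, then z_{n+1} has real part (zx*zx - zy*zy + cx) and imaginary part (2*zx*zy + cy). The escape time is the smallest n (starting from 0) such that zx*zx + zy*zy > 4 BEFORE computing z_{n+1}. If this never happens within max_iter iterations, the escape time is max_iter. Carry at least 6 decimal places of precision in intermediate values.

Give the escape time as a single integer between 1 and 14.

z_0 = 0 + 0i, c = -0.7410 + 1.2980i
Iter 1: z = -0.7410 + 1.2980i, |z|^2 = 2.2339
Iter 2: z = -1.8767 + -0.6256i, |z|^2 = 3.9135
Iter 3: z = 2.3897 + 3.6463i, |z|^2 = 19.0060
Escaped at iteration 3

Answer: 3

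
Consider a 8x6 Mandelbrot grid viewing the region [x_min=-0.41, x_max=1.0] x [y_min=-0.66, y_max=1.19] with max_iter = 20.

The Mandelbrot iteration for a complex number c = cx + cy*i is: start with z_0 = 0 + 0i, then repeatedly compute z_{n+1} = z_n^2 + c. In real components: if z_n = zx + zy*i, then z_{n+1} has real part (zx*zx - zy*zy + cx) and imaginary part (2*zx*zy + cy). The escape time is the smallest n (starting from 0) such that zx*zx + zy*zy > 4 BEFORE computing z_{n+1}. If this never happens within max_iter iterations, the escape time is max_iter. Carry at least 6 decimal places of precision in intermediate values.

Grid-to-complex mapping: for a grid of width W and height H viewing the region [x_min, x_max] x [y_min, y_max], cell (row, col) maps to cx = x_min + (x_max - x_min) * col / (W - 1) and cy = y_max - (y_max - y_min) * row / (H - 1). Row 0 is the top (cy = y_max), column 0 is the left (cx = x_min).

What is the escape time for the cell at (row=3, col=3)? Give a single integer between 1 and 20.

Answer: 20

Derivation:
z_0 = 0 + 0i, c = 0.1943 + 0.0800i
Iter 1: z = 0.1943 + 0.0800i, |z|^2 = 0.0441
Iter 2: z = 0.2256 + 0.1111i, |z|^2 = 0.0633
Iter 3: z = 0.2329 + 0.1301i, |z|^2 = 0.0712
Iter 4: z = 0.2316 + 0.1406i, |z|^2 = 0.0734
Iter 5: z = 0.2281 + 0.1451i, |z|^2 = 0.0731
Iter 6: z = 0.2253 + 0.1462i, |z|^2 = 0.0721
Iter 7: z = 0.2237 + 0.1459i, |z|^2 = 0.0713
Iter 8: z = 0.2230 + 0.1453i, |z|^2 = 0.0708
Iter 9: z = 0.2229 + 0.1448i, |z|^2 = 0.0707
Iter 10: z = 0.2230 + 0.1446i, |z|^2 = 0.0706
Iter 11: z = 0.2231 + 0.1445i, |z|^2 = 0.0707
Iter 12: z = 0.2232 + 0.1445i, |z|^2 = 0.0707
Iter 13: z = 0.2232 + 0.1445i, |z|^2 = 0.0707
Iter 14: z = 0.2232 + 0.1445i, |z|^2 = 0.0707
Iter 15: z = 0.2232 + 0.1445i, |z|^2 = 0.0707
Iter 16: z = 0.2232 + 0.1445i, |z|^2 = 0.0707
Iter 17: z = 0.2232 + 0.1445i, |z|^2 = 0.0707
Iter 18: z = 0.2232 + 0.1445i, |z|^2 = 0.0707
Iter 19: z = 0.2232 + 0.1445i, |z|^2 = 0.0707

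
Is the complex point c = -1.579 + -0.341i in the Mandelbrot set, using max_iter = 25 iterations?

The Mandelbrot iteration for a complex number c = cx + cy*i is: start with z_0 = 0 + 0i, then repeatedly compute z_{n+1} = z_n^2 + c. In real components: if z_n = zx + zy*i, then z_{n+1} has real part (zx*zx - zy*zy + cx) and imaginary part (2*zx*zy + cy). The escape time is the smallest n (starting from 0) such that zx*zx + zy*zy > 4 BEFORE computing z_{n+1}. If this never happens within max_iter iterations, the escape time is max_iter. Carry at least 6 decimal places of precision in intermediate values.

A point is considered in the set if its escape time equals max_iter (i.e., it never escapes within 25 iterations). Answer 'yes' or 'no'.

Answer: no

Derivation:
z_0 = 0 + 0i, c = -1.5790 + -0.3410i
Iter 1: z = -1.5790 + -0.3410i, |z|^2 = 2.6095
Iter 2: z = 0.7980 + 0.7359i, |z|^2 = 1.1783
Iter 3: z = -1.4838 + 0.8334i, |z|^2 = 2.8962
Iter 4: z = -0.0720 + -2.8142i, |z|^2 = 7.9247
Escaped at iteration 4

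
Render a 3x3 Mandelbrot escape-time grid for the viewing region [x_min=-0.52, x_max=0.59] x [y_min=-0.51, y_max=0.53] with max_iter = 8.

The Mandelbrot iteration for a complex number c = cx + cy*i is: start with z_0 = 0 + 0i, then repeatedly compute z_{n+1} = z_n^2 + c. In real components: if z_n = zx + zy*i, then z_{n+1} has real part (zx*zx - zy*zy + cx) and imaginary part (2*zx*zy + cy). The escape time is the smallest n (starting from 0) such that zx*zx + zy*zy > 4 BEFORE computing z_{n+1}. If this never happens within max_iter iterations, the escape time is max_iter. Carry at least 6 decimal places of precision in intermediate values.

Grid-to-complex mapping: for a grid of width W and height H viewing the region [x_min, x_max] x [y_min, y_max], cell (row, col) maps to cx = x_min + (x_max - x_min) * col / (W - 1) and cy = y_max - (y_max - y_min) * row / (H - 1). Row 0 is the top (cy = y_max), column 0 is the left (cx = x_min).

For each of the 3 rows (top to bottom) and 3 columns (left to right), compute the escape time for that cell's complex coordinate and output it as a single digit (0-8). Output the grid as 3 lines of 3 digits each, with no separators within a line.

(row=0, col=0): c = -0.5200 + 0.5300i → escape time 8
(row=0, col=1): c = 0.0350 + 0.5300i → escape time 8
(row=0, col=2): c = 0.5900 + 0.5300i → escape time 3
(row=1, col=0): c = -0.5200 + 0.0100i → escape time 8
(row=1, col=1): c = 0.0350 + 0.0100i → escape time 8
(row=1, col=2): c = 0.5900 + 0.0100i → escape time 4
(row=2, col=0): c = -0.5200 + -0.5100i → escape time 8
(row=2, col=1): c = 0.0350 + -0.5100i → escape time 8
(row=2, col=2): c = 0.5900 + -0.5100i → escape time 3

Answer: 883
884
883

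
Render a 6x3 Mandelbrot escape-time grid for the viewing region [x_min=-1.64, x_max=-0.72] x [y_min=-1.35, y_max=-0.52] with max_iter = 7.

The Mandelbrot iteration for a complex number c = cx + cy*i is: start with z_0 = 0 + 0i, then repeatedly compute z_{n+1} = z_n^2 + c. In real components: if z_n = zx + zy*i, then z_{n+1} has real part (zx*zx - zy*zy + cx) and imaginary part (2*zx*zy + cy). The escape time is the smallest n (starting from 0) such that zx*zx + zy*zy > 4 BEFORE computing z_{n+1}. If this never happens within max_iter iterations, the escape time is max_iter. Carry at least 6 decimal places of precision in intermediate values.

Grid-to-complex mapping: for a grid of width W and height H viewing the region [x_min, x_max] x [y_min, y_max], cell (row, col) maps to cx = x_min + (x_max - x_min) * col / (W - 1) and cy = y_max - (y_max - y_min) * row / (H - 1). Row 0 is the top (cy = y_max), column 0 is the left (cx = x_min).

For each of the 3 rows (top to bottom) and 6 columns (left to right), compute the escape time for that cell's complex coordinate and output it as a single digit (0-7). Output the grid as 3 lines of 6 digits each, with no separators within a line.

Answer: 334556
233334
122222

Derivation:
(row=0, col=0): c = -1.6400 + -0.5200i → escape time 3
(row=0, col=1): c = -1.4560 + -0.5200i → escape time 3
(row=0, col=2): c = -1.2720 + -0.5200i → escape time 4
(row=0, col=3): c = -1.0880 + -0.5200i → escape time 5
(row=0, col=4): c = -0.9040 + -0.5200i → escape time 5
(row=0, col=5): c = -0.7200 + -0.5200i → escape time 6
(row=1, col=0): c = -1.6400 + -0.9350i → escape time 2
(row=1, col=1): c = -1.4560 + -0.9350i → escape time 3
(row=1, col=2): c = -1.2720 + -0.9350i → escape time 3
(row=1, col=3): c = -1.0880 + -0.9350i → escape time 3
(row=1, col=4): c = -0.9040 + -0.9350i → escape time 3
(row=1, col=5): c = -0.7200 + -0.9350i → escape time 4
(row=2, col=0): c = -1.6400 + -1.3500i → escape time 1
(row=2, col=1): c = -1.4560 + -1.3500i → escape time 2
(row=2, col=2): c = -1.2720 + -1.3500i → escape time 2
(row=2, col=3): c = -1.0880 + -1.3500i → escape time 2
(row=2, col=4): c = -0.9040 + -1.3500i → escape time 2
(row=2, col=5): c = -0.7200 + -1.3500i → escape time 2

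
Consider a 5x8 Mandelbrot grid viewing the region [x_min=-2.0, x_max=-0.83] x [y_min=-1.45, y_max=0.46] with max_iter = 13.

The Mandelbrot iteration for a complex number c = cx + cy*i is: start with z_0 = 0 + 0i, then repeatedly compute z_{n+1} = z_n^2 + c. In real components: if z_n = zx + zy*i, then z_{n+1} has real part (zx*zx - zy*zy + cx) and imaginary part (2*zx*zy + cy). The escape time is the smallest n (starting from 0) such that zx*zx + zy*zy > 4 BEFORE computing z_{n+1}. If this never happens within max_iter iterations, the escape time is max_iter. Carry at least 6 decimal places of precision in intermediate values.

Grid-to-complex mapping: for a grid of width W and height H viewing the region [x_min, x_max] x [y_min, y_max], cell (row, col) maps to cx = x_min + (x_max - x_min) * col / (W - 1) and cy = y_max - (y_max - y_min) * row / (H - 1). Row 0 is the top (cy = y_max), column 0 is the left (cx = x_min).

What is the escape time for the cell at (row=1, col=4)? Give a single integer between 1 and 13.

z_0 = 0 + 0i, c = -0.8300 + 0.1871i
Iter 1: z = -0.8300 + 0.1871i, |z|^2 = 0.7239
Iter 2: z = -0.1761 + -0.1235i, |z|^2 = 0.0463
Iter 3: z = -0.8142 + 0.2307i, |z|^2 = 0.7162
Iter 4: z = -0.2202 + -0.1885i, |z|^2 = 0.0840
Iter 5: z = -0.8170 + 0.2701i, |z|^2 = 0.7405
Iter 6: z = -0.2355 + -0.2543i, |z|^2 = 0.1201
Iter 7: z = -0.8392 + 0.3069i, |z|^2 = 0.7985
Iter 8: z = -0.2199 + -0.3280i, |z|^2 = 0.1559
Iter 9: z = -0.8892 + 0.3314i, |z|^2 = 0.9005
Iter 10: z = -0.1491 + -0.4022i, |z|^2 = 0.1840
Iter 11: z = -0.9695 + 0.3071i, |z|^2 = 1.0342
Iter 12: z = 0.0156 + -0.4083i, |z|^2 = 0.1669

Answer: 13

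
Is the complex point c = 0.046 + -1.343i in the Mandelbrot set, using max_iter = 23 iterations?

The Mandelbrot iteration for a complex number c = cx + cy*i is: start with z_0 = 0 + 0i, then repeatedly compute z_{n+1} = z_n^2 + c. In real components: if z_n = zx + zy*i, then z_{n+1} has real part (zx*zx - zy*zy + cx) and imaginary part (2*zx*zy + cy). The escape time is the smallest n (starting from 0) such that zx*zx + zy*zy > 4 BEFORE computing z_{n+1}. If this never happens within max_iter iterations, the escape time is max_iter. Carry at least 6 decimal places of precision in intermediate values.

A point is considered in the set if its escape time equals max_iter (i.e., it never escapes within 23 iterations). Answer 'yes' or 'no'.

Answer: no

Derivation:
z_0 = 0 + 0i, c = 0.0460 + -1.3430i
Iter 1: z = 0.0460 + -1.3430i, |z|^2 = 1.8058
Iter 2: z = -1.7555 + -1.4666i, |z|^2 = 5.2327
Escaped at iteration 2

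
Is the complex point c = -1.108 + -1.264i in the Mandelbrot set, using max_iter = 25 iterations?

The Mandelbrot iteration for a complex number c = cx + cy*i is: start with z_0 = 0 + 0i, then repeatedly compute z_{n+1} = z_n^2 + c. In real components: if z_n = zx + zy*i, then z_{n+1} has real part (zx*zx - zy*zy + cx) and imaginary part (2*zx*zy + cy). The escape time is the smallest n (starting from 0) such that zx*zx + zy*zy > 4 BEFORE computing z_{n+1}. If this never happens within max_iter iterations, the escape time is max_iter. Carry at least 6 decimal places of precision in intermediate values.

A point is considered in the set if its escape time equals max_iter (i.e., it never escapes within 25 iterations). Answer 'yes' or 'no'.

Answer: no

Derivation:
z_0 = 0 + 0i, c = -1.1080 + -1.2640i
Iter 1: z = -1.1080 + -1.2640i, |z|^2 = 2.8254
Iter 2: z = -1.4780 + 1.5370i, |z|^2 = 4.5470
Escaped at iteration 2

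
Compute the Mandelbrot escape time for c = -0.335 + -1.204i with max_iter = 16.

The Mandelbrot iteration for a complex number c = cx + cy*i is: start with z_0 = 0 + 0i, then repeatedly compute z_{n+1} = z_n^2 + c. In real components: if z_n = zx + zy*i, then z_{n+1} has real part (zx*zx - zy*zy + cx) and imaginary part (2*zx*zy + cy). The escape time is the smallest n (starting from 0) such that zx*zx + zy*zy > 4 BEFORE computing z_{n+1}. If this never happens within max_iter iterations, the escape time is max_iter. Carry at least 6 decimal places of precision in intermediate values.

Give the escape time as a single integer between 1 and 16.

z_0 = 0 + 0i, c = -0.3350 + -1.2040i
Iter 1: z = -0.3350 + -1.2040i, |z|^2 = 1.5618
Iter 2: z = -1.6724 + -0.3973i, |z|^2 = 2.9548
Iter 3: z = 2.3040 + 0.1249i, |z|^2 = 5.3242
Escaped at iteration 3

Answer: 3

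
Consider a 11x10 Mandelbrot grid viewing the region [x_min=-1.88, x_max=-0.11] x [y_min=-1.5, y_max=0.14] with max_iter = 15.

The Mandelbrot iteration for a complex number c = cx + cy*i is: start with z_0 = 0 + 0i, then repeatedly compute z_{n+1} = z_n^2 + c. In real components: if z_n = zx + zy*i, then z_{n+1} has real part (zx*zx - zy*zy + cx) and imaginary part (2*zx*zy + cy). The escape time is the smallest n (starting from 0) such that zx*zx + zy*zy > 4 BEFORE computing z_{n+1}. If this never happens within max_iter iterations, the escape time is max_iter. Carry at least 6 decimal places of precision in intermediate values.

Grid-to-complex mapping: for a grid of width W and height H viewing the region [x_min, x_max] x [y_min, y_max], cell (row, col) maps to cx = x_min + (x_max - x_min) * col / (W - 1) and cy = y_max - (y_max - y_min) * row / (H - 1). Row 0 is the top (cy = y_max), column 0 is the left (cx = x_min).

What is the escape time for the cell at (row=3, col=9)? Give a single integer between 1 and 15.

Answer: 15

Derivation:
z_0 = 0 + 0i, c = -0.2870 + -0.4067i
Iter 1: z = -0.2870 + -0.4067i, |z|^2 = 0.2477
Iter 2: z = -0.3700 + -0.1732i, |z|^2 = 0.1669
Iter 3: z = -0.1801 + -0.2785i, |z|^2 = 0.1100
Iter 4: z = -0.3321 + -0.3064i, |z|^2 = 0.2042
Iter 5: z = -0.2706 + -0.2032i, |z|^2 = 0.1145
Iter 6: z = -0.2551 + -0.2967i, |z|^2 = 0.1531
Iter 7: z = -0.3100 + -0.2553i, |z|^2 = 0.1613
Iter 8: z = -0.2561 + -0.2484i, |z|^2 = 0.1273
Iter 9: z = -0.2831 + -0.2794i, |z|^2 = 0.1582
Iter 10: z = -0.2849 + -0.2484i, |z|^2 = 0.1429
Iter 11: z = -0.2675 + -0.2651i, |z|^2 = 0.1418
Iter 12: z = -0.2857 + -0.2648i, |z|^2 = 0.1518
Iter 13: z = -0.2755 + -0.2553i, |z|^2 = 0.1411
Iter 14: z = -0.2763 + -0.2660i, |z|^2 = 0.1471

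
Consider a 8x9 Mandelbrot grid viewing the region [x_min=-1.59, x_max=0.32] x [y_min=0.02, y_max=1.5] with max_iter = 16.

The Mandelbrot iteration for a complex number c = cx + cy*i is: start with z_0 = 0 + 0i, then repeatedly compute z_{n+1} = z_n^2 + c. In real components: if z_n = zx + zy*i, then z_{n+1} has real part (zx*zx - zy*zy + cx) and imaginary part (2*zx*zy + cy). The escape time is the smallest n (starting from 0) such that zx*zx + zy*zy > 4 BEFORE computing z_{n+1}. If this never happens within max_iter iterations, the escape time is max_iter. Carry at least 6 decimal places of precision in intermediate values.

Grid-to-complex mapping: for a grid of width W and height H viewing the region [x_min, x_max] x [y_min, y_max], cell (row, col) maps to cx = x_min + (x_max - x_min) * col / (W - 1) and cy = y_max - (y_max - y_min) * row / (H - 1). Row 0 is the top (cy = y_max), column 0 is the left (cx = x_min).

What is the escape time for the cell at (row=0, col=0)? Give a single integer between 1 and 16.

Answer: 1

Derivation:
z_0 = 0 + 0i, c = -1.5900 + 1.5000i
Iter 1: z = -1.5900 + 1.5000i, |z|^2 = 4.7781
Escaped at iteration 1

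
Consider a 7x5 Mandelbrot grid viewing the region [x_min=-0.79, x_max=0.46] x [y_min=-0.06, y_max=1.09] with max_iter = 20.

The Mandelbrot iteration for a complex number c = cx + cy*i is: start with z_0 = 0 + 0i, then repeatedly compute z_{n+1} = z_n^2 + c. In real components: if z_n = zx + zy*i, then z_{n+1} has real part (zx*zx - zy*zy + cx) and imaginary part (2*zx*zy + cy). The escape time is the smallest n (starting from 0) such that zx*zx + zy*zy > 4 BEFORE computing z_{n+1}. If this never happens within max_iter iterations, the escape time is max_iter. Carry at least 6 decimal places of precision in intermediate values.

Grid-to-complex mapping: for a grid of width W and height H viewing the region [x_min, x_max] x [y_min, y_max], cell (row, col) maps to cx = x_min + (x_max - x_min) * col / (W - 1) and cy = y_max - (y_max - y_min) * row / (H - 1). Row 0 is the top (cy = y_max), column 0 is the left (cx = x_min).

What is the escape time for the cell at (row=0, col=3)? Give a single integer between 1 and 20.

z_0 = 0 + 0i, c = -0.1650 + 1.0900i
Iter 1: z = -0.1650 + 1.0900i, |z|^2 = 1.2153
Iter 2: z = -1.3259 + 0.7303i, |z|^2 = 2.2913
Iter 3: z = 1.0596 + -0.8466i, |z|^2 = 1.8395
Iter 4: z = 0.2411 + -0.7041i, |z|^2 = 0.5538
Iter 5: z = -0.6026 + 0.7505i, |z|^2 = 0.9264
Iter 6: z = -0.3652 + 0.1855i, |z|^2 = 0.1678
Iter 7: z = -0.0661 + 0.9545i, |z|^2 = 0.9155
Iter 8: z = -1.0718 + 0.9639i, |z|^2 = 2.0778
Iter 9: z = 0.0546 + -0.9762i, |z|^2 = 0.9559
Iter 10: z = -1.1150 + 0.9834i, |z|^2 = 2.2102
Iter 11: z = 0.1111 + -1.1029i, |z|^2 = 1.2287
Iter 12: z = -1.3690 + 0.8450i, |z|^2 = 2.5882
Iter 13: z = 0.9952 + -1.2236i, |z|^2 = 2.4876
Iter 14: z = -0.6717 + -1.3455i, |z|^2 = 2.2616
Iter 15: z = -1.5241 + 2.8976i, |z|^2 = 10.7190
Escaped at iteration 15

Answer: 15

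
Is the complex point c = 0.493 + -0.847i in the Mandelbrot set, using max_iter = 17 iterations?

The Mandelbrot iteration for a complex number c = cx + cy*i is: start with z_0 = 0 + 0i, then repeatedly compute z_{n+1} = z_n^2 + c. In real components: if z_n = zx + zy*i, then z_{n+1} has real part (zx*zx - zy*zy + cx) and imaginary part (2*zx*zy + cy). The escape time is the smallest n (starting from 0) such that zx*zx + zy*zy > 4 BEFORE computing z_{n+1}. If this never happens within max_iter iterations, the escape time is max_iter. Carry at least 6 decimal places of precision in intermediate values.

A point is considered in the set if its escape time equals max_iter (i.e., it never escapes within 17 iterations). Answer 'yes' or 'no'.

Answer: no

Derivation:
z_0 = 0 + 0i, c = 0.4930 + -0.8470i
Iter 1: z = 0.4930 + -0.8470i, |z|^2 = 0.9605
Iter 2: z = 0.0186 + -1.6821i, |z|^2 = 2.8299
Iter 3: z = -2.3363 + -0.9097i, |z|^2 = 6.2857
Escaped at iteration 3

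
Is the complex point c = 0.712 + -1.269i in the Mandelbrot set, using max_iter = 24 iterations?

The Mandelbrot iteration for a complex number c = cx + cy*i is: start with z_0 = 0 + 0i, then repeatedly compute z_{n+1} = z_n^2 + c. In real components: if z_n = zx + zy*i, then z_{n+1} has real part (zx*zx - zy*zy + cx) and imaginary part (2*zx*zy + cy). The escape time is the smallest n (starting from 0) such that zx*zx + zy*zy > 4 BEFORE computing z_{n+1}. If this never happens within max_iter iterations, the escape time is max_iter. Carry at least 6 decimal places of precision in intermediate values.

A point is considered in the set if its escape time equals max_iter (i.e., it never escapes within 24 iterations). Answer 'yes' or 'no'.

Answer: no

Derivation:
z_0 = 0 + 0i, c = 0.7120 + -1.2690i
Iter 1: z = 0.7120 + -1.2690i, |z|^2 = 2.1173
Iter 2: z = -0.3914 + -3.0761i, |z|^2 = 9.6153
Escaped at iteration 2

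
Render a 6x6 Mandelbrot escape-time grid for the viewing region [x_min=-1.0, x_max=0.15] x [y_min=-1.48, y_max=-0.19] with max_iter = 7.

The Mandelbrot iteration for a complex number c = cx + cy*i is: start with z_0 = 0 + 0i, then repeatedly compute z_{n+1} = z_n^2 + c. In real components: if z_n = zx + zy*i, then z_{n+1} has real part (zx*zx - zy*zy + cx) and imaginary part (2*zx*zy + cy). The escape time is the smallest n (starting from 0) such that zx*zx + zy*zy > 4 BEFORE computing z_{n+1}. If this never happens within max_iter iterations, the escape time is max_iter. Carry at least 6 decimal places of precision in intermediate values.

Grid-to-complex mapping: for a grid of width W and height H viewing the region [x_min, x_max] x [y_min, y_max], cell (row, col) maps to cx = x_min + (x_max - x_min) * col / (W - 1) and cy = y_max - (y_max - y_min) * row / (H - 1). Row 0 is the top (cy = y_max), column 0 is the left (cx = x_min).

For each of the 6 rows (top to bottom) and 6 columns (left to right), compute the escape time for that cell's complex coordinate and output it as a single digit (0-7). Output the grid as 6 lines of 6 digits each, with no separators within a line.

Answer: 777777
577777
447777
334574
333332
222222

Derivation:
(row=0, col=0): c = -1.0000 + -0.1900i → escape time 7
(row=0, col=1): c = -0.7700 + -0.1900i → escape time 7
(row=0, col=2): c = -0.5400 + -0.1900i → escape time 7
(row=0, col=3): c = -0.3100 + -0.1900i → escape time 7
(row=0, col=4): c = -0.0800 + -0.1900i → escape time 7
(row=0, col=5): c = 0.1500 + -0.1900i → escape time 7
(row=1, col=0): c = -1.0000 + -0.4480i → escape time 5
(row=1, col=1): c = -0.7700 + -0.4480i → escape time 7
(row=1, col=2): c = -0.5400 + -0.4480i → escape time 7
(row=1, col=3): c = -0.3100 + -0.4480i → escape time 7
(row=1, col=4): c = -0.0800 + -0.4480i → escape time 7
(row=1, col=5): c = 0.1500 + -0.4480i → escape time 7
(row=2, col=0): c = -1.0000 + -0.7060i → escape time 4
(row=2, col=1): c = -0.7700 + -0.7060i → escape time 4
(row=2, col=2): c = -0.5400 + -0.7060i → escape time 7
(row=2, col=3): c = -0.3100 + -0.7060i → escape time 7
(row=2, col=4): c = -0.0800 + -0.7060i → escape time 7
(row=2, col=5): c = 0.1500 + -0.7060i → escape time 7
(row=3, col=0): c = -1.0000 + -0.9640i → escape time 3
(row=3, col=1): c = -0.7700 + -0.9640i → escape time 3
(row=3, col=2): c = -0.5400 + -0.9640i → escape time 4
(row=3, col=3): c = -0.3100 + -0.9640i → escape time 5
(row=3, col=4): c = -0.0800 + -0.9640i → escape time 7
(row=3, col=5): c = 0.1500 + -0.9640i → escape time 4
(row=4, col=0): c = -1.0000 + -1.2220i → escape time 3
(row=4, col=1): c = -0.7700 + -1.2220i → escape time 3
(row=4, col=2): c = -0.5400 + -1.2220i → escape time 3
(row=4, col=3): c = -0.3100 + -1.2220i → escape time 3
(row=4, col=4): c = -0.0800 + -1.2220i → escape time 3
(row=4, col=5): c = 0.1500 + -1.2220i → escape time 2
(row=5, col=0): c = -1.0000 + -1.4800i → escape time 2
(row=5, col=1): c = -0.7700 + -1.4800i → escape time 2
(row=5, col=2): c = -0.5400 + -1.4800i → escape time 2
(row=5, col=3): c = -0.3100 + -1.4800i → escape time 2
(row=5, col=4): c = -0.0800 + -1.4800i → escape time 2
(row=5, col=5): c = 0.1500 + -1.4800i → escape time 2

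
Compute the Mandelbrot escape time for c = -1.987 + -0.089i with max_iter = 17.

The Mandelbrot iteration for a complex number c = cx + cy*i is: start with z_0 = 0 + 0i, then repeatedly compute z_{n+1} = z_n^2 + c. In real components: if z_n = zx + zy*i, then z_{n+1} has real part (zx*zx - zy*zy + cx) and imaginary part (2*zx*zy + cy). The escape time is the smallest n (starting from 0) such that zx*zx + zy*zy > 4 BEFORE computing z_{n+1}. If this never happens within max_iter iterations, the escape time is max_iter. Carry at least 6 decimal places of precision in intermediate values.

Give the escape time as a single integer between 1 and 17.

z_0 = 0 + 0i, c = -1.9870 + -0.0890i
Iter 1: z = -1.9870 + -0.0890i, |z|^2 = 3.9561
Iter 2: z = 1.9532 + 0.2647i, |z|^2 = 3.8852
Iter 3: z = 1.7581 + 0.9450i, |z|^2 = 3.9840
Iter 4: z = 0.2110 + 3.2338i, |z|^2 = 10.5021
Escaped at iteration 4

Answer: 4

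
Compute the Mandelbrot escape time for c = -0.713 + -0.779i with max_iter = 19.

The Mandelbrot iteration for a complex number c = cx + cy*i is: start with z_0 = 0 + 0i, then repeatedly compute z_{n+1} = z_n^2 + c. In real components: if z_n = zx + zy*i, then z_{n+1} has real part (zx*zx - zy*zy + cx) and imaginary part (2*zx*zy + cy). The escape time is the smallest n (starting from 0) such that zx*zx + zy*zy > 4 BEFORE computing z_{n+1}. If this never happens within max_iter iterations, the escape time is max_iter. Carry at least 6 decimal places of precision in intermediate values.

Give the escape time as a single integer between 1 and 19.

Answer: 4

Derivation:
z_0 = 0 + 0i, c = -0.7130 + -0.7790i
Iter 1: z = -0.7130 + -0.7790i, |z|^2 = 1.1152
Iter 2: z = -0.8115 + 0.3319i, |z|^2 = 0.7686
Iter 3: z = -0.1646 + -1.3176i, |z|^2 = 1.7631
Iter 4: z = -2.4219 + -0.3451i, |z|^2 = 5.9848
Escaped at iteration 4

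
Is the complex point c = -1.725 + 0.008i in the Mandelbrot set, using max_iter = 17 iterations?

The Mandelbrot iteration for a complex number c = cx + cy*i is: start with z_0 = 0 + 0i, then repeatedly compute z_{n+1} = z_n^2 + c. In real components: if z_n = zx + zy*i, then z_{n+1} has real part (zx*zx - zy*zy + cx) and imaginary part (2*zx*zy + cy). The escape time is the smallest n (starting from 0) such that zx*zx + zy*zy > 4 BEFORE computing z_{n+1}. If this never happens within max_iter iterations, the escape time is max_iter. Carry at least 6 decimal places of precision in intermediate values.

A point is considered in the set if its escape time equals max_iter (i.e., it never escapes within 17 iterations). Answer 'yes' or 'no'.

z_0 = 0 + 0i, c = -1.7250 + 0.0080i
Iter 1: z = -1.7250 + 0.0080i, |z|^2 = 2.9757
Iter 2: z = 1.2506 + -0.0196i, |z|^2 = 1.5643
Iter 3: z = -0.1615 + -0.0410i, |z|^2 = 0.0278
Iter 4: z = -1.7006 + 0.0212i, |z|^2 = 2.8925
Iter 5: z = 1.1666 + -0.0643i, |z|^2 = 1.3651
Iter 6: z = -0.3681 + -0.1420i, |z|^2 = 0.1557
Iter 7: z = -1.6096 + 0.1125i, |z|^2 = 2.6035
Iter 8: z = 0.8532 + -0.3542i, |z|^2 = 0.8535
Iter 9: z = -1.1225 + -0.5965i, |z|^2 = 1.6158
Iter 10: z = -0.8207 + 1.3471i, |z|^2 = 2.4884
Iter 11: z = -2.8661 + -2.2033i, |z|^2 = 13.0692
Escaped at iteration 11

Answer: no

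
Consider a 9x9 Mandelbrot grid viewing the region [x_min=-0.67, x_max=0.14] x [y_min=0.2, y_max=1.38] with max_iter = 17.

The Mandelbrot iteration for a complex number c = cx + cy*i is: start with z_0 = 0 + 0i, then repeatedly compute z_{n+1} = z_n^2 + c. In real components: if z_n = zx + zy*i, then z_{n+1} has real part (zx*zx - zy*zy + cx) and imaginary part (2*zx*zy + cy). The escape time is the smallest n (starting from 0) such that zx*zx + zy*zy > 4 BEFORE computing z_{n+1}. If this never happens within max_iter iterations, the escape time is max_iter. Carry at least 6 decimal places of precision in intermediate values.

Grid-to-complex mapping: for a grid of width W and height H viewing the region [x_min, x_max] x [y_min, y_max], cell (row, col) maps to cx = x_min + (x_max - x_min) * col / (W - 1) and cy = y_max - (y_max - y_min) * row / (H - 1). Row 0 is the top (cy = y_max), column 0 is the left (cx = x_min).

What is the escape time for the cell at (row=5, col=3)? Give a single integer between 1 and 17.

Answer: 17

Derivation:
z_0 = 0 + 0i, c = -0.3663 + 0.6425i
Iter 1: z = -0.3663 + 0.6425i, |z|^2 = 0.5469
Iter 2: z = -0.6449 + 0.1719i, |z|^2 = 0.4455
Iter 3: z = 0.0201 + 0.4208i, |z|^2 = 0.1775
Iter 4: z = -0.5429 + 0.6594i, |z|^2 = 0.7296
Iter 5: z = -0.5063 + -0.0736i, |z|^2 = 0.2618
Iter 6: z = -0.1153 + 0.7170i, |z|^2 = 0.5274
Iter 7: z = -0.8670 + 0.4772i, |z|^2 = 0.9795
Iter 8: z = 0.1578 + -0.1850i, |z|^2 = 0.0591
Iter 9: z = -0.3756 + 0.5841i, |z|^2 = 0.4822
Iter 10: z = -0.5664 + 0.2038i, |z|^2 = 0.3623
Iter 11: z = -0.0870 + 0.4117i, |z|^2 = 0.1770
Iter 12: z = -0.5282 + 0.5709i, |z|^2 = 0.6049
Iter 13: z = -0.4132 + 0.0394i, |z|^2 = 0.1723
Iter 14: z = -0.1971 + 0.6099i, |z|^2 = 0.4108
Iter 15: z = -0.6994 + 0.4021i, |z|^2 = 0.6509
Iter 16: z = -0.0388 + 0.0800i, |z|^2 = 0.0079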